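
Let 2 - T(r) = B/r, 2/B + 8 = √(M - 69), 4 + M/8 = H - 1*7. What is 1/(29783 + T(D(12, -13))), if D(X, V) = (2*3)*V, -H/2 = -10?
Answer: 2763481773/82310295315886 + 39*√3/82310295315886 ≈ 3.3574e-5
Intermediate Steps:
H = 20 (H = -2*(-10) = 20)
D(X, V) = 6*V
M = 72 (M = -32 + 8*(20 - 1*7) = -32 + 8*(20 - 7) = -32 + 8*13 = -32 + 104 = 72)
B = 2/(-8 + √3) (B = 2/(-8 + √(72 - 69)) = 2/(-8 + √3) ≈ -0.31908)
T(r) = 2 - (-16/61 - 2*√3/61)/r
1/(29783 + T(D(12, -13))) = 1/(29783 + (2 + 2/(((6*(-13)))*(8 - √3)))) = 1/(29783 + (2 + 2/(-78*(8 - √3)))) = 1/(29783 + (2 + 2*(-1/78)/(8 - √3))) = 1/(29783 + (2 - 1/(39*(8 - √3)))) = 1/(29785 - 1/(39*(8 - √3)))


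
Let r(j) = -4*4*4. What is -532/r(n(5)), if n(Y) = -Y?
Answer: 133/16 ≈ 8.3125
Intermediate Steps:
r(j) = -64 (r(j) = -16*4 = -64)
-532/r(n(5)) = -532/(-64) = -532*(-1/64) = 133/16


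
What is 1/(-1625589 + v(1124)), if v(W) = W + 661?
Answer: -1/1623804 ≈ -6.1584e-7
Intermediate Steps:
v(W) = 661 + W
1/(-1625589 + v(1124)) = 1/(-1625589 + (661 + 1124)) = 1/(-1625589 + 1785) = 1/(-1623804) = -1/1623804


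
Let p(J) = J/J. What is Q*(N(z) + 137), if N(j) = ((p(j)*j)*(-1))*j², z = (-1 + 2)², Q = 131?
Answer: 17816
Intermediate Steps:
p(J) = 1
z = 1 (z = 1² = 1)
N(j) = -j³ (N(j) = ((1*j)*(-1))*j² = (j*(-1))*j² = (-j)*j² = -j³)
Q*(N(z) + 137) = 131*(-1*1³ + 137) = 131*(-1*1 + 137) = 131*(-1 + 137) = 131*136 = 17816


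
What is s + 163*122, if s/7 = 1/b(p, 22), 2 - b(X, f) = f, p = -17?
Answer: 397713/20 ≈ 19886.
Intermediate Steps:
b(X, f) = 2 - f
s = -7/20 (s = 7/(2 - 1*22) = 7/(2 - 22) = 7/(-20) = 7*(-1/20) = -7/20 ≈ -0.35000)
s + 163*122 = -7/20 + 163*122 = -7/20 + 19886 = 397713/20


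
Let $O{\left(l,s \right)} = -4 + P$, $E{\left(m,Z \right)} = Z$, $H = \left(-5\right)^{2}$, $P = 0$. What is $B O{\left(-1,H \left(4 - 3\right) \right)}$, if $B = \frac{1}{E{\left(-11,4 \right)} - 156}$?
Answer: $\frac{1}{38} \approx 0.026316$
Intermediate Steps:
$H = 25$
$O{\left(l,s \right)} = -4$ ($O{\left(l,s \right)} = -4 + 0 = -4$)
$B = - \frac{1}{152}$ ($B = \frac{1}{4 - 156} = \frac{1}{-152} = - \frac{1}{152} \approx -0.0065789$)
$B O{\left(-1,H \left(4 - 3\right) \right)} = \left(- \frac{1}{152}\right) \left(-4\right) = \frac{1}{38}$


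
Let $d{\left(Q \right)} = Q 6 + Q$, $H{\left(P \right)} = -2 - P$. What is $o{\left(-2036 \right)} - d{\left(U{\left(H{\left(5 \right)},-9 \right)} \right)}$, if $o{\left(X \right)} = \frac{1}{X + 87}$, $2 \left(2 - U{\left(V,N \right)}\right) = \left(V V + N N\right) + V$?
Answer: $\frac{1623515}{3898} \approx 416.5$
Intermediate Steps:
$U{\left(V,N \right)} = 2 - \frac{V}{2} - \frac{N^{2}}{2} - \frac{V^{2}}{2}$ ($U{\left(V,N \right)} = 2 - \frac{\left(V V + N N\right) + V}{2} = 2 - \frac{\left(V^{2} + N^{2}\right) + V}{2} = 2 - \frac{\left(N^{2} + V^{2}\right) + V}{2} = 2 - \frac{V + N^{2} + V^{2}}{2} = 2 - \left(\frac{V}{2} + \frac{N^{2}}{2} + \frac{V^{2}}{2}\right) = 2 - \frac{V}{2} - \frac{N^{2}}{2} - \frac{V^{2}}{2}$)
$d{\left(Q \right)} = 7 Q$ ($d{\left(Q \right)} = 6 Q + Q = 7 Q$)
$o{\left(X \right)} = \frac{1}{87 + X}$
$o{\left(-2036 \right)} - d{\left(U{\left(H{\left(5 \right)},-9 \right)} \right)} = \frac{1}{87 - 2036} - 7 \left(2 - \frac{-2 - 5}{2} - \frac{\left(-9\right)^{2}}{2} - \frac{\left(-2 - 5\right)^{2}}{2}\right) = \frac{1}{-1949} - 7 \left(2 - \frac{-2 - 5}{2} - \frac{81}{2} - \frac{\left(-2 - 5\right)^{2}}{2}\right) = - \frac{1}{1949} - 7 \left(2 - - \frac{7}{2} - \frac{81}{2} - \frac{\left(-7\right)^{2}}{2}\right) = - \frac{1}{1949} - 7 \left(2 + \frac{7}{2} - \frac{81}{2} - \frac{49}{2}\right) = - \frac{1}{1949} - 7 \left(- \frac{119}{2}\right) = - \frac{1}{1949} - - \frac{833}{2} = - \frac{1}{1949} + \frac{833}{2} = \frac{1623515}{3898}$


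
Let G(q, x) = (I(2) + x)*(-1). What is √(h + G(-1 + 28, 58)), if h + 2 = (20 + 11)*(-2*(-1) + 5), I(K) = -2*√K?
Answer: √(157 + 2*√2) ≈ 12.642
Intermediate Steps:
G(q, x) = -x + 2*√2 (G(q, x) = (-2*√2 + x)*(-1) = (x - 2*√2)*(-1) = -x + 2*√2)
h = 215 (h = -2 + (20 + 11)*(-2*(-1) + 5) = -2 + 31*(2 + 5) = -2 + 31*7 = -2 + 217 = 215)
√(h + G(-1 + 28, 58)) = √(215 + (-1*58 + 2*√2)) = √(215 + (-58 + 2*√2)) = √(157 + 2*√2)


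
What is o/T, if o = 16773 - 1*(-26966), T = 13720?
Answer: 43739/13720 ≈ 3.1880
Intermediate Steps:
o = 43739 (o = 16773 + 26966 = 43739)
o/T = 43739/13720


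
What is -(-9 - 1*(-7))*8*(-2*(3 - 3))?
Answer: 0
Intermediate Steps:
-(-9 - 1*(-7))*8*(-2*(3 - 3)) = -(-9 + 7)*8*(-2*0) = -(-2*8)*0 = -(-16)*0 = -1*0 = 0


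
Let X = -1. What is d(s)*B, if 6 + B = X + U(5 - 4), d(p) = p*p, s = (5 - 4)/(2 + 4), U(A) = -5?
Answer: -⅓ ≈ -0.33333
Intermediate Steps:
s = ⅙ (s = 1/6 = 1*(⅙) = ⅙ ≈ 0.16667)
d(p) = p²
B = -12 (B = -6 + (-1 - 5) = -6 - 6 = -12)
d(s)*B = (⅙)²*(-12) = (1/36)*(-12) = -⅓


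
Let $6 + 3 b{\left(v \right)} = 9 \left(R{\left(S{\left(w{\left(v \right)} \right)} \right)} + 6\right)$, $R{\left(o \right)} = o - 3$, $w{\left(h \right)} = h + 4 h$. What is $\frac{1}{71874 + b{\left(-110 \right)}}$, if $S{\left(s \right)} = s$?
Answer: $\frac{1}{70231} \approx 1.4239 \cdot 10^{-5}$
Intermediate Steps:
$w{\left(h \right)} = 5 h$
$R{\left(o \right)} = -3 + o$ ($R{\left(o \right)} = o - 3 = -3 + o$)
$b{\left(v \right)} = 7 + 15 v$ ($b{\left(v \right)} = -2 + \frac{9 \left(\left(-3 + 5 v\right) + 6\right)}{3} = -2 + \frac{9 \left(3 + 5 v\right)}{3} = -2 + \frac{27 + 45 v}{3} = -2 + \left(9 + 15 v\right) = 7 + 15 v$)
$\frac{1}{71874 + b{\left(-110 \right)}} = \frac{1}{71874 + \left(7 + 15 \left(-110\right)\right)} = \frac{1}{71874 + \left(7 - 1650\right)} = \frac{1}{71874 - 1643} = \frac{1}{70231}$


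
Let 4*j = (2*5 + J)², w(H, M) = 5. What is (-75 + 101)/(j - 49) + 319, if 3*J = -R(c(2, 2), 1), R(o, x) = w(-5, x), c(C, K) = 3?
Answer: 362405/1139 ≈ 318.18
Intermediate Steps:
R(o, x) = 5
J = -5/3 (J = (-1*5)/3 = (⅓)*(-5) = -5/3 ≈ -1.6667)
j = 625/36 (j = (2*5 - 5/3)²/4 = (10 - 5/3)²/4 = (25/3)²/4 = (¼)*(625/9) = 625/36 ≈ 17.361)
(-75 + 101)/(j - 49) + 319 = (-75 + 101)/(625/36 - 49) + 319 = 26/(-1139/36) + 319 = 26*(-36/1139) + 319 = -936/1139 + 319 = 362405/1139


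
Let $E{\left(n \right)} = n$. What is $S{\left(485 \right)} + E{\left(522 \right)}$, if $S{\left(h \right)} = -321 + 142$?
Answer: $343$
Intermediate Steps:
$S{\left(h \right)} = -179$
$S{\left(485 \right)} + E{\left(522 \right)} = -179 + 522 = 343$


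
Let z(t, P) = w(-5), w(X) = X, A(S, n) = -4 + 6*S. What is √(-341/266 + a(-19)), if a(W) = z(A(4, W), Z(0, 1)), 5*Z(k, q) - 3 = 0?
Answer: I*√444486/266 ≈ 2.5064*I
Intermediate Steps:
Z(k, q) = ⅗ (Z(k, q) = ⅗ + (⅕)*0 = ⅗ + 0 = ⅗)
z(t, P) = -5
a(W) = -5
√(-341/266 + a(-19)) = √(-341/266 - 5) = √(-1671/266) = I*√444486/266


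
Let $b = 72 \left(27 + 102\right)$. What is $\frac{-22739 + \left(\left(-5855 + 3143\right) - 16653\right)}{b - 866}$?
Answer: $- \frac{21052}{4211} \approx -4.9993$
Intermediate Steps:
$b = 9288$ ($b = 72 \cdot 129 = 9288$)
$\frac{-22739 + \left(\left(-5855 + 3143\right) - 16653\right)}{b - 866} = \frac{-22739 + \left(\left(-5855 + 3143\right) - 16653\right)}{9288 - 866} = \frac{-22739 - 19365}{8422} = \left(-22739 - 19365\right) \frac{1}{8422} = \left(-42104\right) \frac{1}{8422} = - \frac{21052}{4211}$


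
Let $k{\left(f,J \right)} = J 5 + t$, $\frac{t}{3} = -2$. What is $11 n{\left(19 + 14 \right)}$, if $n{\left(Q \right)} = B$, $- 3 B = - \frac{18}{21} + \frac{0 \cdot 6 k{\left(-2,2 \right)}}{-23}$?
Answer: $\frac{22}{7} \approx 3.1429$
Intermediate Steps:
$t = -6$ ($t = 3 \left(-2\right) = -6$)
$k{\left(f,J \right)} = -6 + 5 J$ ($k{\left(f,J \right)} = J 5 - 6 = 5 J - 6 = -6 + 5 J$)
$B = \frac{2}{7}$ ($B = - \frac{- \frac{18}{21} + \frac{0 \cdot 6 \left(-6 + 5 \cdot 2\right)}{-23}}{3} = - \frac{\left(-18\right) \frac{1}{21} + 0 \left(-6 + 10\right) \left(- \frac{1}{23}\right)}{3} = - \frac{- \frac{6}{7} + 0 \cdot 4 \left(- \frac{1}{23}\right)}{3} = - \frac{- \frac{6}{7} + 0 \left(- \frac{1}{23}\right)}{3} = - \frac{- \frac{6}{7} + 0}{3} = \left(- \frac{1}{3}\right) \left(- \frac{6}{7}\right) = \frac{2}{7} \approx 0.28571$)
$n{\left(Q \right)} = \frac{2}{7}$
$11 n{\left(19 + 14 \right)} = 11 \cdot \frac{2}{7} = \frac{22}{7}$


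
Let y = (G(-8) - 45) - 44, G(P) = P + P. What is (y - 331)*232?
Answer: -101152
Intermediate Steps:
G(P) = 2*P
y = -105 (y = (2*(-8) - 45) - 44 = (-16 - 45) - 44 = -61 - 44 = -105)
(y - 331)*232 = (-105 - 331)*232 = -436*232 = -101152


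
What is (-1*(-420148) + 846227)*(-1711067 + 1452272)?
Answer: -327731518125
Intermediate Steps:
(-1*(-420148) + 846227)*(-1711067 + 1452272) = (420148 + 846227)*(-258795) = 1266375*(-258795) = -327731518125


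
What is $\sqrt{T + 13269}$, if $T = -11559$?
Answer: $3 \sqrt{190} \approx 41.352$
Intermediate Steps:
$\sqrt{T + 13269} = \sqrt{-11559 + 13269} = \sqrt{1710} = 3 \sqrt{190}$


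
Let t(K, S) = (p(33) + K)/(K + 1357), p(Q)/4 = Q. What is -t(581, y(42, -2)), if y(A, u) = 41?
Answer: -713/1938 ≈ -0.36791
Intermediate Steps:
p(Q) = 4*Q
t(K, S) = (132 + K)/(1357 + K) (t(K, S) = (4*33 + K)/(K + 1357) = (132 + K)/(1357 + K))
-t(581, y(42, -2)) = -(132 + 581)/(1357 + 581) = -713/1938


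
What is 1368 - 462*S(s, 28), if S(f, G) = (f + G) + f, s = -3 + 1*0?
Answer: -8796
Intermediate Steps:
s = -3 (s = -3 + 0 = -3)
S(f, G) = G + 2*f (S(f, G) = (G + f) + f = G + 2*f)
1368 - 462*S(s, 28) = 1368 - 462*(28 + 2*(-3)) = 1368 - 462*(28 - 6) = 1368 - 462*22 = 1368 - 10164 = -8796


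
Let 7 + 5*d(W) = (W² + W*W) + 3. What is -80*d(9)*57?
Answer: -144096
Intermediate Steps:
d(W) = -⅘ + 2*W²/5 (d(W) = -7/5 + ((W² + W*W) + 3)/5 = -7/5 + ((W² + W²) + 3)/5 = -7/5 + (2*W² + 3)/5 = -7/5 + (3 + 2*W²)/5 = -7/5 + (⅗ + 2*W²/5) = -⅘ + 2*W²/5)
-80*d(9)*57 = -80*(-⅘ + (⅖)*9²)*57 = -80*(-⅘ + (⅖)*81)*57 = -80*(-⅘ + 162/5)*57 = -80*158/5*57 = -2528*57 = -144096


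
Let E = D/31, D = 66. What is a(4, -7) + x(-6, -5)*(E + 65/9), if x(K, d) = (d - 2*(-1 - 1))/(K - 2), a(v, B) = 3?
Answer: 9305/2232 ≈ 4.1689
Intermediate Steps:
E = 66/31 ≈ 2.1290
x(K, d) = (4 + d)/(-2 + K) (x(K, d) = (d - 2*(-2))/(-2 + K) = (d + 4)/(-2 + K) = (4 + d)/(-2 + K))
a(4, -7) + x(-6, -5)*(E + 65/9) = 3 + ((4 - 5)/(-2 - 6))*(66/31 + 65/9) = 3 + (-1/(-8))*(66/31 + 65*(⅑)) = 3 + (-⅛*(-1))*(66/31 + 65/9) = 3 + (⅛)*(2609/279) = 3 + 2609/2232 = 9305/2232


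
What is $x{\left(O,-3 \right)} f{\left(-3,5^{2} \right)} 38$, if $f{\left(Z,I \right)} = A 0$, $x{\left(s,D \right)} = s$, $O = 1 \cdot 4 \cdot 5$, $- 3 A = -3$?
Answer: $0$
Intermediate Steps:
$A = 1$ ($A = \left(- \frac{1}{3}\right) \left(-3\right) = 1$)
$O = 20$ ($O = 4 \cdot 5 = 20$)
$f{\left(Z,I \right)} = 0$ ($f{\left(Z,I \right)} = 1 \cdot 0 = 0$)
$x{\left(O,-3 \right)} f{\left(-3,5^{2} \right)} 38 = 20 \cdot 0 \cdot 38 = 0 \cdot 38 = 0$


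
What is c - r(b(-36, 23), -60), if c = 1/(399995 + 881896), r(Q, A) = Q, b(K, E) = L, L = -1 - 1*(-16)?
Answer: -19228364/1281891 ≈ -15.000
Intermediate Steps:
L = 15 (L = -1 + 16 = 15)
b(K, E) = 15
c = 1/1281891 ≈ 7.8010e-7
c - r(b(-36, 23), -60) = 1/1281891 - 1*15 = 1/1281891 - 15 = -19228364/1281891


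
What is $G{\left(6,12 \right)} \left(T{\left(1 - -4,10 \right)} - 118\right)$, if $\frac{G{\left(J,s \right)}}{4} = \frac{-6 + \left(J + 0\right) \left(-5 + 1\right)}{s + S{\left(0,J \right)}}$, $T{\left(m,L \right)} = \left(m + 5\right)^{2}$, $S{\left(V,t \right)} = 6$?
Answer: $120$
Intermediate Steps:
$T{\left(m,L \right)} = \left(5 + m\right)^{2}$
$G{\left(J,s \right)} = \frac{4 \left(-6 - 4 J\right)}{6 + s}$ ($G{\left(J,s \right)} = 4 \frac{-6 + \left(J + 0\right) \left(-5 + 1\right)}{s + 6} = 4 \frac{-6 + J \left(-4\right)}{6 + s} = 4 \frac{-6 - 4 J}{6 + s} = \frac{4 \left(-6 - 4 J\right)}{6 + s}$)
$G{\left(6,12 \right)} \left(T{\left(1 - -4,10 \right)} - 118\right) = \frac{8 \left(-3 - 12\right)}{6 + 12} \left(\left(5 + \left(1 - -4\right)\right)^{2} - 118\right) = \frac{8 \left(-3 - 12\right)}{18} \left(\left(5 + \left(1 + 4\right)\right)^{2} - 118\right) = 8 \cdot \frac{1}{18} \left(-15\right) \left(\left(5 + 5\right)^{2} - 118\right) = - \frac{20 \left(10^{2} - 118\right)}{3} = - \frac{20 \left(100 - 118\right)}{3} = \left(- \frac{20}{3}\right) \left(-18\right) = 120$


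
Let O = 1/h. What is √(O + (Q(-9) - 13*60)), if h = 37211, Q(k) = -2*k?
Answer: 7*I*√21532852159/37211 ≈ 27.604*I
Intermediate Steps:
O = 1/37211 ≈ 2.6874e-5
√(O + (Q(-9) - 13*60)) = √(1/37211 + (-2*(-9) - 13*60)) = √(1/37211 + (18 - 780)) = √(1/37211 - 762) = √(-28354781/37211) = 7*I*√21532852159/37211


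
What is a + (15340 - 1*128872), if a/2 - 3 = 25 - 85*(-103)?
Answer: -95966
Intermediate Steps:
a = 17566 (a = 6 + 2*(25 - 85*(-103)) = 6 + 2*(25 + 8755) = 6 + 2*8780 = 6 + 17560 = 17566)
a + (15340 - 1*128872) = 17566 + (15340 - 1*128872) = 17566 + (15340 - 128872) = 17566 - 113532 = -95966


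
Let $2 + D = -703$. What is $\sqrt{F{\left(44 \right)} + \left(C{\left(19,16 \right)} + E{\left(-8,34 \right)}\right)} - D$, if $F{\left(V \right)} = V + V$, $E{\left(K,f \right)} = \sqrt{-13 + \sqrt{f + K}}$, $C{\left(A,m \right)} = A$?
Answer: $705 + \sqrt{107 + i \sqrt{13 - \sqrt{26}}} \approx 715.34 + 0.13586 i$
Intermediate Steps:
$E{\left(K,f \right)} = \sqrt{-13 + \sqrt{K + f}}$
$F{\left(V \right)} = 2 V$
$D = -705$ ($D = -2 - 703 = -705$)
$\sqrt{F{\left(44 \right)} + \left(C{\left(19,16 \right)} + E{\left(-8,34 \right)}\right)} - D = \sqrt{2 \cdot 44 + \left(19 + \sqrt{-13 + \sqrt{-8 + 34}}\right)} - -705 = \sqrt{88 + \left(19 + \sqrt{-13 + \sqrt{26}}\right)} + 705 = \sqrt{107 + \sqrt{-13 + \sqrt{26}}} + 705 = 705 + \sqrt{107 + \sqrt{-13 + \sqrt{26}}}$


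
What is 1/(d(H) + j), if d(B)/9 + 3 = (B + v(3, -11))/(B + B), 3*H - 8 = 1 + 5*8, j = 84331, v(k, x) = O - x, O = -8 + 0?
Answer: 49/4131157 ≈ 1.1861e-5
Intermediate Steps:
O = -8
v(k, x) = -8 - x
H = 49/3 (H = 8/3 + (1 + 5*8)/3 = 8/3 + (1 + 40)/3 = 8/3 + (⅓)*41 = 8/3 + 41/3 = 49/3 ≈ 16.333)
d(B) = -27 + 9*(3 + B)/(2*B) (d(B) = -27 + 9*((B + (-8 - 1*(-11)))/(B + B)) = -27 + 9*((B + (-8 + 11))/((2*B))) = -27 + 9*((B + 3)*(1/(2*B))) = -27 + 9*((3 + B)*(1/(2*B))) = -27 + 9*((3 + B)/(2*B)) = -27 + 9*(3 + B)/(2*B))
1/(d(H) + j) = 1/(9*(3 - 5*49/3)/(2*(49/3)) + 84331) = 1/((9/2)*(3/49)*(3 - 245/3) + 84331) = 1/((9/2)*(3/49)*(-236/3) + 84331) = 1/(-1062/49 + 84331) = 1/(4131157/49) = 49/4131157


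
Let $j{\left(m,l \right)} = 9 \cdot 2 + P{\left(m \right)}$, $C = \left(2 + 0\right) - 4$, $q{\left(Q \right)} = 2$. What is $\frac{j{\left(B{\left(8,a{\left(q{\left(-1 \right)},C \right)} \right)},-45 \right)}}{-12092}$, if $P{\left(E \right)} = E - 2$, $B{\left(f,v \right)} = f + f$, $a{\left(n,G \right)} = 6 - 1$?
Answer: $- \frac{8}{3023} \approx -0.0026464$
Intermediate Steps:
$C = -2$ ($C = 2 - 4 = -2$)
$a{\left(n,G \right)} = 5$ ($a{\left(n,G \right)} = 6 - 1 = 5$)
$B{\left(f,v \right)} = 2 f$
$P{\left(E \right)} = -2 + E$
$j{\left(m,l \right)} = 16 + m$ ($j{\left(m,l \right)} = 9 \cdot 2 + \left(-2 + m\right) = 18 + \left(-2 + m\right) = 16 + m$)
$\frac{j{\left(B{\left(8,a{\left(q{\left(-1 \right)},C \right)} \right)},-45 \right)}}{-12092} = \frac{16 + 2 \cdot 8}{-12092} = \left(16 + 16\right) \left(- \frac{1}{12092}\right) = 32 \left(- \frac{1}{12092}\right) = - \frac{8}{3023}$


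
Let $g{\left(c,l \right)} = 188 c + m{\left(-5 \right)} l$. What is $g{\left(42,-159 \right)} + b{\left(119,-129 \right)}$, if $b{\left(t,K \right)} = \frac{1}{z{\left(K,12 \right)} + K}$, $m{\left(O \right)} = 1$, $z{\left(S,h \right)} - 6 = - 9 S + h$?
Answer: $\frac{8123851}{1050} \approx 7737.0$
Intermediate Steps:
$z{\left(S,h \right)} = 6 + h - 9 S$ ($z{\left(S,h \right)} = 6 - \left(- h + 9 S\right) = 6 + h - 9 S$)
$g{\left(c,l \right)} = l + 188 c$ ($g{\left(c,l \right)} = 188 c + 1 l = 188 c + l = l + 188 c$)
$b{\left(t,K \right)} = \frac{1}{18 - 8 K}$ ($b{\left(t,K \right)} = \frac{1}{\left(6 + 12 - 9 K\right) + K} = \frac{1}{\left(18 - 9 K\right) + K} = \frac{1}{18 - 8 K}$)
$g{\left(42,-159 \right)} + b{\left(119,-129 \right)} = \left(-159 + 188 \cdot 42\right) + \frac{1}{2 \left(9 - -516\right)} = \left(-159 + 7896\right) + \frac{1}{2 \left(9 + 516\right)} = 7737 + \frac{1}{2 \cdot 525} = 7737 + \frac{1}{2} \cdot \frac{1}{525} = 7737 + \frac{1}{1050} = \frac{8123851}{1050}$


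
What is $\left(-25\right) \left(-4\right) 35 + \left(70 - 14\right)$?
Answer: $3556$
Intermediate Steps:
$\left(-25\right) \left(-4\right) 35 + \left(70 - 14\right) = 100 \cdot 35 + 56 = 3500 + 56 = 3556$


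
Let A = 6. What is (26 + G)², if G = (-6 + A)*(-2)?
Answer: 676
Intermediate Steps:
G = 0 (G = (-6 + 6)*(-2) = 0*(-2) = 0)
(26 + G)² = (26 + 0)² = 26² = 676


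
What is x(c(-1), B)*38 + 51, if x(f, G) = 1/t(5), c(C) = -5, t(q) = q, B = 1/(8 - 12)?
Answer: 293/5 ≈ 58.600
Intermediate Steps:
B = -¼ (B = 1/(-4) = -¼ ≈ -0.25000)
x(f, G) = ⅕ (x(f, G) = 1/5 = ⅕)
x(c(-1), B)*38 + 51 = (⅕)*38 + 51 = 38/5 + 51 = 293/5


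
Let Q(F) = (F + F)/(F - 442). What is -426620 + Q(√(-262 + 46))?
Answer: -20859584792/48895 - 1326*I*√6/48895 ≈ -4.2662e+5 - 0.066429*I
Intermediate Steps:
Q(F) = 2*F/(-442 + F) (Q(F) = (2*F)/(-442 + F) = 2*F/(-442 + F))
-426620 + Q(√(-262 + 46)) = -426620 + 2*√(-262 + 46)/(-442 + √(-262 + 46)) = -426620 + 2*√(-216)/(-442 + √(-216)) = -426620 + 2*(6*I*√6)/(-442 + 6*I*√6) = -426620 + 12*I*√6/(-442 + 6*I*√6)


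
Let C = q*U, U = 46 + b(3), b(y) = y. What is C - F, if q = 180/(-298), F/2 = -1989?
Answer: 588312/149 ≈ 3948.4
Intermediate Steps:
F = -3978 (F = 2*(-1989) = -3978)
U = 49 (U = 46 + 3 = 49)
q = -90/149 (q = 180*(-1/298) = -90/149 ≈ -0.60403)
C = -4410/149 (C = -90/149*49 = -4410/149 ≈ -29.597)
C - F = -4410/149 - 1*(-3978) = -4410/149 + 3978 = 588312/149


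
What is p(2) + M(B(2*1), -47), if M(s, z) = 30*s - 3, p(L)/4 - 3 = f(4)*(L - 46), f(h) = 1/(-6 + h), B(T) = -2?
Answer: 37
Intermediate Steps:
p(L) = 104 - 2*L (p(L) = 12 + 4*((L - 46)/(-6 + 4)) = 12 + 4*((-46 + L)/(-2)) = 12 + 4*(-(-46 + L)/2) = 12 + 4*(23 - L/2) = 12 + (92 - 2*L) = 104 - 2*L)
M(s, z) = -3 + 30*s
p(2) + M(B(2*1), -47) = (104 - 2*2) + (-3 + 30*(-2)) = (104 - 4) + (-3 - 60) = 100 - 63 = 37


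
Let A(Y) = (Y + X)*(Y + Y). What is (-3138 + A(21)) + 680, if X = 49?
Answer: 482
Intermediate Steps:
A(Y) = 2*Y*(49 + Y) (A(Y) = (Y + 49)*(Y + Y) = (49 + Y)*(2*Y) = 2*Y*(49 + Y))
(-3138 + A(21)) + 680 = (-3138 + 2*21*(49 + 21)) + 680 = (-3138 + 2*21*70) + 680 = (-3138 + 2940) + 680 = -198 + 680 = 482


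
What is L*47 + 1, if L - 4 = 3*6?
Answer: 1035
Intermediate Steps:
L = 22 (L = 4 + 3*6 = 4 + 18 = 22)
L*47 + 1 = 22*47 + 1 = 1034 + 1 = 1035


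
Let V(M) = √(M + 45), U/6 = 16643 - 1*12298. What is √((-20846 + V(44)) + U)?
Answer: √(5224 + √89) ≈ 72.343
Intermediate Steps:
U = 26070 (U = 6*(16643 - 1*12298) = 6*(16643 - 12298) = 6*4345 = 26070)
V(M) = √(45 + M)
√((-20846 + V(44)) + U) = √((-20846 + √(45 + 44)) + 26070) = √((-20846 + √89) + 26070) = √(5224 + √89)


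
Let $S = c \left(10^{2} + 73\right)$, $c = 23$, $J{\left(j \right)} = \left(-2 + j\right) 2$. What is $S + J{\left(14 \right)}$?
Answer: $4003$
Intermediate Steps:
$J{\left(j \right)} = -4 + 2 j$
$S = 3979$ ($S = 23 \left(10^{2} + 73\right) = 23 \left(100 + 73\right) = 23 \cdot 173 = 3979$)
$S + J{\left(14 \right)} = 3979 + \left(-4 + 2 \cdot 14\right) = 3979 + \left(-4 + 28\right) = 3979 + 24 = 4003$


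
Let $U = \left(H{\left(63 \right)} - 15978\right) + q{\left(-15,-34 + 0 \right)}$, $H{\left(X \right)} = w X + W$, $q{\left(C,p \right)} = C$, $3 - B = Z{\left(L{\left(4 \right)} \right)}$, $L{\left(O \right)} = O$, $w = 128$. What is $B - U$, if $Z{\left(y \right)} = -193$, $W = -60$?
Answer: $8185$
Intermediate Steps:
$B = 196$ ($B = 3 - -193 = 3 + 193 = 196$)
$H{\left(X \right)} = -60 + 128 X$ ($H{\left(X \right)} = 128 X - 60 = -60 + 128 X$)
$U = -7989$ ($U = \left(\left(-60 + 128 \cdot 63\right) - 15978\right) - 15 = \left(\left(-60 + 8064\right) - 15978\right) - 15 = \left(8004 - 15978\right) - 15 = -7974 - 15 = -7989$)
$B - U = 196 - -7989 = 196 + 7989 = 8185$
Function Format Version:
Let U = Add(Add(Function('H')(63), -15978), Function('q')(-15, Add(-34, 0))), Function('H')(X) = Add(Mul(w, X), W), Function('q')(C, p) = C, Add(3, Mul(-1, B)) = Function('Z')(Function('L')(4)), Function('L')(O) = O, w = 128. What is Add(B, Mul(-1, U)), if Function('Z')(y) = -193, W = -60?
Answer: 8185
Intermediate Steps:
B = 196 (B = Add(3, Mul(-1, -193)) = Add(3, 193) = 196)
Function('H')(X) = Add(-60, Mul(128, X)) (Function('H')(X) = Add(Mul(128, X), -60) = Add(-60, Mul(128, X)))
U = -7989 (U = Add(Add(Add(-60, Mul(128, 63)), -15978), -15) = Add(Add(Add(-60, 8064), -15978), -15) = Add(Add(8004, -15978), -15) = Add(-7974, -15) = -7989)
Add(B, Mul(-1, U)) = Add(196, Mul(-1, -7989)) = Add(196, 7989) = 8185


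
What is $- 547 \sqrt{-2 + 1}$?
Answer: $- 547 i \approx - 547.0 i$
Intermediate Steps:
$- 547 \sqrt{-2 + 1} = - 547 \sqrt{-1} = - 547 i$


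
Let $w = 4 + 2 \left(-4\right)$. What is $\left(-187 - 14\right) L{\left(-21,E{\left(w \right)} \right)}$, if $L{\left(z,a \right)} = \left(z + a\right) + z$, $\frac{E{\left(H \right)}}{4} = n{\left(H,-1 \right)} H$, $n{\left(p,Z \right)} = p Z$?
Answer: $21306$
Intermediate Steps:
$n{\left(p,Z \right)} = Z p$
$w = -4$ ($w = 4 - 8 = -4$)
$E{\left(H \right)} = - 4 H^{2}$ ($E{\left(H \right)} = 4 - H H = 4 \left(- H^{2}\right) = - 4 H^{2}$)
$L{\left(z,a \right)} = a + 2 z$ ($L{\left(z,a \right)} = \left(a + z\right) + z = a + 2 z$)
$\left(-187 - 14\right) L{\left(-21,E{\left(w \right)} \right)} = \left(-187 - 14\right) \left(- 4 \left(-4\right)^{2} + 2 \left(-21\right)\right) = - 201 \left(\left(-4\right) 16 - 42\right) = - 201 \left(-64 - 42\right) = \left(-201\right) \left(-106\right) = 21306$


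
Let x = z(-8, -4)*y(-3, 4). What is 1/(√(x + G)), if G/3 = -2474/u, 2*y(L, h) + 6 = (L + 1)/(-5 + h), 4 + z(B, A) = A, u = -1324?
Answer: √9468586/14303 ≈ 0.21514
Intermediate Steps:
z(B, A) = -4 + A
y(L, h) = -3 + (1 + L)/(2*(-5 + h)) (y(L, h) = -3 + ((L + 1)/(-5 + h))/2 = -3 + ((1 + L)/(-5 + h))/2 = -3 + (1 + L)/(2*(-5 + h)))
G = 3711/662 (G = 3*(-2474/(-1324)) = 3*(-2474*(-1/1324)) = 3*(1237/662) = 3711/662 ≈ 5.6057)
x = 16 (x = (-4 - 4)*((31 - 3 - 6*4)/(2*(-5 + 4))) = -4*(31 - 3 - 24)/(-1) = -4*(-1)*4 = -8*(-2) = 16)
1/(√(x + G)) = 1/(√(16 + 3711/662)) = 1/(√(14303/662)) = 1/(√9468586/662) = √9468586/14303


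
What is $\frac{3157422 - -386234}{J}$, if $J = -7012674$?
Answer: $- \frac{1771828}{3506337} \approx -0.50532$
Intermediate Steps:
$\frac{3157422 - -386234}{J} = \frac{3157422 - -386234}{-7012674} = \left(3157422 + 386234\right) \left(- \frac{1}{7012674}\right) = 3543656 \left(- \frac{1}{7012674}\right) = - \frac{1771828}{3506337}$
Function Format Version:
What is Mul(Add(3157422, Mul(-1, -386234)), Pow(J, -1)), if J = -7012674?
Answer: Rational(-1771828, 3506337) ≈ -0.50532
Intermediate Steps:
Mul(Add(3157422, Mul(-1, -386234)), Pow(J, -1)) = Mul(Add(3157422, Mul(-1, -386234)), Pow(-7012674, -1)) = Mul(Add(3157422, 386234), Rational(-1, 7012674)) = Mul(3543656, Rational(-1, 7012674)) = Rational(-1771828, 3506337)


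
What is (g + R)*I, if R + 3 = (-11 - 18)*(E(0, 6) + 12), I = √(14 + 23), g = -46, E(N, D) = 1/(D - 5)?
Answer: -426*√37 ≈ -2591.3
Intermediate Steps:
E(N, D) = 1/(-5 + D)
I = √37 ≈ 6.0828
R = -380 (R = -3 + (-11 - 18)*(1/(-5 + 6) + 12) = -3 - 29*(1/1 + 12) = -3 - 29*(1 + 12) = -3 - 29*13 = -3 - 377 = -380)
(g + R)*I = (-46 - 380)*√37 = -426*√37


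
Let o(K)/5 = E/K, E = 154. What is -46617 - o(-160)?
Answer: -745795/16 ≈ -46612.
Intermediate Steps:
o(K) = 770/K (o(K) = 5*(154/K) = 770/K)
-46617 - o(-160) = -46617 - 770/(-160) = -46617 - 770*(-1)/160 = -46617 - 1*(-77/16) = -46617 + 77/16 = -745795/16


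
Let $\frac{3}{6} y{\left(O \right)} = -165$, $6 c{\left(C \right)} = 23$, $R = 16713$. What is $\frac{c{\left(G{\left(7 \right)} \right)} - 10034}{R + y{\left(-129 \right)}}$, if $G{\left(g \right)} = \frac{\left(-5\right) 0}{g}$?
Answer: $- \frac{60181}{98298} \approx -0.61223$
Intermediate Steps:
$G{\left(g \right)} = 0$ ($G{\left(g \right)} = \frac{0}{g} = 0$)
$c{\left(C \right)} = \frac{23}{6}$ ($c{\left(C \right)} = \frac{1}{6} \cdot 23 = \frac{23}{6}$)
$y{\left(O \right)} = -330$ ($y{\left(O \right)} = 2 \left(-165\right) = -330$)
$\frac{c{\left(G{\left(7 \right)} \right)} - 10034}{R + y{\left(-129 \right)}} = \frac{\frac{23}{6} - 10034}{16713 - 330} = - \frac{60181}{6 \cdot 16383} = \left(- \frac{60181}{6}\right) \frac{1}{16383} = - \frac{60181}{98298}$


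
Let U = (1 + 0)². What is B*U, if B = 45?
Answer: 45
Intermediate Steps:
U = 1 (U = 1² = 1)
B*U = 45*1 = 45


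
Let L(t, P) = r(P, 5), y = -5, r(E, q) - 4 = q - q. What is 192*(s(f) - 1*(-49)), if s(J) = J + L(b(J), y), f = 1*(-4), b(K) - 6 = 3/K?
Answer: 9408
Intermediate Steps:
r(E, q) = 4 (r(E, q) = 4 + (q - q) = 4 + 0 = 4)
b(K) = 6 + 3/K
L(t, P) = 4
f = -4
s(J) = 4 + J (s(J) = J + 4 = 4 + J)
192*(s(f) - 1*(-49)) = 192*((4 - 4) - 1*(-49)) = 192*(0 + 49) = 192*49 = 9408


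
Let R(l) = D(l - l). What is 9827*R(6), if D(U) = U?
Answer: 0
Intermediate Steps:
R(l) = 0 (R(l) = l - l = 0)
9827*R(6) = 9827*0 = 0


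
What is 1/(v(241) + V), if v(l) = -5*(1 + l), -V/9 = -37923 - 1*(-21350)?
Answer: 1/147947 ≈ 6.7592e-6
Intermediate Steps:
V = 149157 (V = -9*(-37923 - 1*(-21350)) = -9*(-37923 + 21350) = -9*(-16573) = 149157)
v(l) = -5 - 5*l
1/(v(241) + V) = 1/((-5 - 5*241) + 149157) = 1/((-5 - 1205) + 149157) = 1/(-1210 + 149157) = 1/147947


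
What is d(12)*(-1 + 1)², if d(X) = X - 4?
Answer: 0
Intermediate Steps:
d(X) = -4 + X
d(12)*(-1 + 1)² = (-4 + 12)*(-1 + 1)² = 8*0² = 8*0 = 0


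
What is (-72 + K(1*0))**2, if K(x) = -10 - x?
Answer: 6724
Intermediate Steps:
(-72 + K(1*0))**2 = (-72 + (-10 - 0))**2 = (-72 + (-10 - 1*0))**2 = (-72 + (-10 + 0))**2 = (-72 - 10)**2 = (-82)**2 = 6724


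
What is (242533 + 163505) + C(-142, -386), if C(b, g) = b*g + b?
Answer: 460708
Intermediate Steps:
C(b, g) = b + b*g
(242533 + 163505) + C(-142, -386) = (242533 + 163505) - 142*(1 - 386) = 406038 - 142*(-385) = 406038 + 54670 = 460708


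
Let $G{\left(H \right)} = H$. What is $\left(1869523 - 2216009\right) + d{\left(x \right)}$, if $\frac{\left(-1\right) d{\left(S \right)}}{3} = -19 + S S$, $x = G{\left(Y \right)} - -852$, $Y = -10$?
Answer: $-2473321$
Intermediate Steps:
$x = 842$ ($x = -10 - -852 = -10 + 852 = 842$)
$d{\left(S \right)} = 57 - 3 S^{2}$ ($d{\left(S \right)} = - 3 \left(-19 + S S\right) = - 3 \left(-19 + S^{2}\right) = 57 - 3 S^{2}$)
$\left(1869523 - 2216009\right) + d{\left(x \right)} = \left(1869523 - 2216009\right) + \left(57 - 3 \cdot 842^{2}\right) = -346486 + \left(57 - 2126892\right) = -346486 - 2126835 = -2473321$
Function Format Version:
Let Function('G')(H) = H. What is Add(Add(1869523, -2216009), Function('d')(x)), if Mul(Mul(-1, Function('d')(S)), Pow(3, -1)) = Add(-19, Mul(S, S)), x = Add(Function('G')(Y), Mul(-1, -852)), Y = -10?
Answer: -2473321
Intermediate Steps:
x = 842 (x = Add(-10, Mul(-1, -852)) = Add(-10, 852) = 842)
Function('d')(S) = Add(57, Mul(-3, Pow(S, 2))) (Function('d')(S) = Mul(-3, Add(-19, Mul(S, S))) = Mul(-3, Add(-19, Pow(S, 2))) = Add(57, Mul(-3, Pow(S, 2))))
Add(Add(1869523, -2216009), Function('d')(x)) = Add(Add(1869523, -2216009), Add(57, Mul(-3, Pow(842, 2)))) = Add(-346486, Add(57, Mul(-3, 708964))) = Add(-346486, Add(57, -2126892)) = Add(-346486, -2126835) = -2473321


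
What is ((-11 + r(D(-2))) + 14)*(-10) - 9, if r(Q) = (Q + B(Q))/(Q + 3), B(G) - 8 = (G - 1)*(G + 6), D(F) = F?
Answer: 21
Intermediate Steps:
B(G) = 8 + (-1 + G)*(6 + G) (B(G) = 8 + (G - 1)*(G + 6) = 8 + (-1 + G)*(6 + G))
r(Q) = (2 + Q² + 6*Q)/(3 + Q) (r(Q) = (Q + (2 + Q² + 5*Q))/(Q + 3) = (2 + Q² + 6*Q)/(3 + Q))
((-11 + r(D(-2))) + 14)*(-10) - 9 = ((-11 + (2 + (-2)² + 6*(-2))/(3 - 2)) + 14)*(-10) - 9 = ((-11 + (2 + 4 - 12)/1) + 14)*(-10) - 9 = ((-11 + 1*(-6)) + 14)*(-10) - 9 = ((-11 - 6) + 14)*(-10) - 9 = (-17 + 14)*(-10) - 9 = -3*(-10) - 9 = 30 - 9 = 21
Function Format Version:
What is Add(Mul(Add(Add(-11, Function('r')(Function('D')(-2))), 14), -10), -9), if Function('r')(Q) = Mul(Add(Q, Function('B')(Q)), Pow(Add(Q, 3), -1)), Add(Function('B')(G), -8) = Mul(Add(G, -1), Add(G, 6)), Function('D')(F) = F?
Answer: 21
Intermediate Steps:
Function('B')(G) = Add(8, Mul(Add(-1, G), Add(6, G))) (Function('B')(G) = Add(8, Mul(Add(G, -1), Add(G, 6))) = Add(8, Mul(Add(-1, G), Add(6, G))))
Function('r')(Q) = Mul(Pow(Add(3, Q), -1), Add(2, Pow(Q, 2), Mul(6, Q))) (Function('r')(Q) = Mul(Add(Q, Add(2, Pow(Q, 2), Mul(5, Q))), Pow(Add(Q, 3), -1)) = Mul(Add(2, Pow(Q, 2), Mul(6, Q)), Pow(Add(3, Q), -1)) = Mul(Pow(Add(3, Q), -1), Add(2, Pow(Q, 2), Mul(6, Q))))
Add(Mul(Add(Add(-11, Function('r')(Function('D')(-2))), 14), -10), -9) = Add(Mul(Add(Add(-11, Mul(Pow(Add(3, -2), -1), Add(2, Pow(-2, 2), Mul(6, -2)))), 14), -10), -9) = Add(Mul(Add(Add(-11, Mul(Pow(1, -1), Add(2, 4, -12))), 14), -10), -9) = Add(Mul(Add(Add(-11, Mul(1, -6)), 14), -10), -9) = Add(Mul(Add(Add(-11, -6), 14), -10), -9) = Add(Mul(Add(-17, 14), -10), -9) = Add(Mul(-3, -10), -9) = Add(30, -9) = 21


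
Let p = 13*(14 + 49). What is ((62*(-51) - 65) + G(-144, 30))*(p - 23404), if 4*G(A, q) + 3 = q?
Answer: 290917385/4 ≈ 7.2729e+7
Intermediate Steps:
G(A, q) = -¾ + q/4
p = 819 (p = 13*63 = 819)
((62*(-51) - 65) + G(-144, 30))*(p - 23404) = ((62*(-51) - 65) + (-¾ + (¼)*30))*(819 - 23404) = ((-3162 - 65) + (-¾ + 15/2))*(-22585) = (-3227 + 27/4)*(-22585) = -12881/4*(-22585) = 290917385/4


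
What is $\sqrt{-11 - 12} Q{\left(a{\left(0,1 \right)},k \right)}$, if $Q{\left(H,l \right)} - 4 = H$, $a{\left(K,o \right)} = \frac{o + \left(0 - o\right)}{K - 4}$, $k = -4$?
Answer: $4 i \sqrt{23} \approx 19.183 i$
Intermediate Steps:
$a{\left(K,o \right)} = 0$ ($a{\left(K,o \right)} = \frac{o - o}{-4 + K} = \frac{0}{-4 + K} = 0$)
$Q{\left(H,l \right)} = 4 + H$
$\sqrt{-11 - 12} Q{\left(a{\left(0,1 \right)},k \right)} = \sqrt{-11 - 12} \left(4 + 0\right) = \sqrt{-23} \cdot 4 = i \sqrt{23} \cdot 4 = 4 i \sqrt{23}$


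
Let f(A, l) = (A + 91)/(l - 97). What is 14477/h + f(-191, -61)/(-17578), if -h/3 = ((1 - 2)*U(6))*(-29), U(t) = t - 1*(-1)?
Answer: -10051845112/422847579 ≈ -23.772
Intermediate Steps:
U(t) = 1 + t (U(t) = t + 1 = 1 + t)
f(A, l) = (91 + A)/(-97 + l)
h = -609 (h = -3*(1 - 2)*(1 + 6)*(-29) = -3*(-1*7)*(-29) = -(-21)*(-29) = -3*203 = -609)
14477/h + f(-191, -61)/(-17578) = 14477/(-609) + ((91 - 191)/(-97 - 61))/(-17578) = 14477*(-1/609) + (-100/(-158))*(-1/17578) = -14477/609 - 1/158*(-100)*(-1/17578) = -14477/609 + (50/79)*(-1/17578) = -14477/609 - 25/694331 = -10051845112/422847579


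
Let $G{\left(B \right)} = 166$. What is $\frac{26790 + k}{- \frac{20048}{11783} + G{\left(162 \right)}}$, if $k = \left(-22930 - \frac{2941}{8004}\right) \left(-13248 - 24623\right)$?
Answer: $\frac{81901931227157653}{15495183720} \approx 5.2856 \cdot 10^{6}$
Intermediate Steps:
$k = \frac{6950641146731}{8004}$ ($k = \left(-22930 - \frac{2941}{8004}\right) \left(-37871\right) = \left(- \frac{183534661}{8004}\right) \left(-37871\right) = \frac{6950641146731}{8004} \approx 8.684 \cdot 10^{8}$)
$\frac{26790 + k}{- \frac{20048}{11783} + G{\left(162 \right)}} = \frac{26790 + \frac{6950641146731}{8004}}{- \frac{20048}{11783} + 166} = \frac{6950855573891}{8004 \left(\left(-20048\right) \frac{1}{11783} + 166\right)} = \frac{6950855573891}{8004 \left(- \frac{20048}{11783} + 166\right)} = \frac{6950855573891}{8004 \cdot \frac{1935930}{11783}} = \frac{6950855573891}{8004} \cdot \frac{11783}{1935930} = \frac{81901931227157653}{15495183720}$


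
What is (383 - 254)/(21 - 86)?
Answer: -129/65 ≈ -1.9846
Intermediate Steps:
(383 - 254)/(21 - 86) = 129/(-65) = 129*(-1/65) = -129/65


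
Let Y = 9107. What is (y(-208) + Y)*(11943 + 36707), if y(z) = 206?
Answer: 453077450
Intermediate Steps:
(y(-208) + Y)*(11943 + 36707) = (206 + 9107)*(11943 + 36707) = 9313*48650 = 453077450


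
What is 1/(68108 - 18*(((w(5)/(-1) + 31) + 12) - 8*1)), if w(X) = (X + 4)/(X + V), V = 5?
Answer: 5/337471 ≈ 1.4816e-5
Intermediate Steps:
w(X) = (4 + X)/(5 + X) (w(X) = (X + 4)/(X + 5) = (4 + X)/(5 + X))
1/(68108 - 18*(((w(5)/(-1) + 31) + 12) - 8*1)) = 1/(68108 - 18*(((((4 + 5)/(5 + 5))/(-1) + 31) + 12) - 8*1)) = 1/(68108 - 18*((((9/10)*(-1) + 31) + 12) - 8)) = 1/(68108 - 18*(((-9/10 + 31) + 12) - 8)) = 1/(68108 - 18*((301/10 + 12) - 8)) = 1/(68108 - 18*(421/10 - 8)) = 1/(68108 - 18*341/10) = 1/(68108 - 3069/5) = 1/(337471/5) = 5/337471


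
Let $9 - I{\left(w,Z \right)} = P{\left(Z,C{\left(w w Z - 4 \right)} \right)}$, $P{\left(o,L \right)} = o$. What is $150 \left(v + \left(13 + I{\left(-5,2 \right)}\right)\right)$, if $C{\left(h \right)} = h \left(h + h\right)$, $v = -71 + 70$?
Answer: $2850$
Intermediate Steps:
$v = -1$
$C{\left(h \right)} = 2 h^{2}$ ($C{\left(h \right)} = h 2 h = 2 h^{2}$)
$I{\left(w,Z \right)} = 9 - Z$
$150 \left(v + \left(13 + I{\left(-5,2 \right)}\right)\right) = 150 \left(-1 + \left(13 + \left(9 - 2\right)\right)\right) = 150 \left(-1 + \left(13 + 7\right)\right) = 150 \left(-1 + 20\right) = 150 \cdot 19 = 2850$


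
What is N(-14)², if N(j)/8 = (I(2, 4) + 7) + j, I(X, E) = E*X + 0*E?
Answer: 64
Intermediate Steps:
I(X, E) = E*X (I(X, E) = E*X + 0 = E*X)
N(j) = 120 + 8*j (N(j) = 8*((4*2 + 7) + j) = 8*((8 + 7) + j) = 8*(15 + j) = 120 + 8*j)
N(-14)² = (120 + 8*(-14))² = (120 - 112)² = 8² = 64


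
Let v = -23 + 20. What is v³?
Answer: -27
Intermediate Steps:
v = -3
v³ = (-3)³ = -27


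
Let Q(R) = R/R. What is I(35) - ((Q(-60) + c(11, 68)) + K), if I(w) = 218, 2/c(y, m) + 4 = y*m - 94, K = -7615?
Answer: 2545399/325 ≈ 7832.0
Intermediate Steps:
Q(R) = 1
c(y, m) = 2/(-98 + m*y) (c(y, m) = 2/(-4 + (y*m - 94)) = 2/(-4 + (m*y - 94)) = 2/(-4 + (-94 + m*y)) = 2/(-98 + m*y))
I(35) - ((Q(-60) + c(11, 68)) + K) = 218 - ((1 + 2/(-98 + 68*11)) - 7615) = 218 - ((1 + 2/(-98 + 748)) - 7615) = 218 - ((1 + 2/650) - 7615) = 218 - ((1 + 2*(1/650)) - 7615) = 218 - ((1 + 1/325) - 7615) = 218 - (326/325 - 7615) = 218 - 1*(-2474549/325) = 218 + 2474549/325 = 2545399/325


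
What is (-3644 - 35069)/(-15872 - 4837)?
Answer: 38713/20709 ≈ 1.8694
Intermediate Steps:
(-3644 - 35069)/(-15872 - 4837) = -38713/(-20709) = -38713*(-1/20709) = 38713/20709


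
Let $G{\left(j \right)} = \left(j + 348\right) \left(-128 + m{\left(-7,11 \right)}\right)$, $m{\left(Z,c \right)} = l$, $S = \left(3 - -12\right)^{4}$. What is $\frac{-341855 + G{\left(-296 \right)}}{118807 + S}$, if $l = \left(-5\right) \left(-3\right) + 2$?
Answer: $- \frac{347627}{169432} \approx -2.0517$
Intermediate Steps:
$l = 17$ ($l = 15 + 2 = 17$)
$S = 50625$ ($S = \left(3 + 12\right)^{4} = 15^{4} = 50625$)
$m{\left(Z,c \right)} = 17$
$G{\left(j \right)} = -38628 - 111 j$ ($G{\left(j \right)} = \left(j + 348\right) \left(-128 + 17\right) = \left(348 + j\right) \left(-111\right) = -38628 - 111 j$)
$\frac{-341855 + G{\left(-296 \right)}}{118807 + S} = \frac{-341855 - 5772}{118807 + 50625} = \frac{-341855 + \left(-38628 + 32856\right)}{169432} = \left(-341855 - 5772\right) \frac{1}{169432} = \left(-347627\right) \frac{1}{169432} = - \frac{347627}{169432}$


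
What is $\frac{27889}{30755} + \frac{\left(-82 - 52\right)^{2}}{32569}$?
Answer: $\frac{1460553621}{1001659595} \approx 1.4581$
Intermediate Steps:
$\frac{27889}{30755} + \frac{\left(-82 - 52\right)^{2}}{32569} = 27889 \cdot \frac{1}{30755} + \left(-134\right)^{2} \cdot \frac{1}{32569} = \frac{27889}{30755} + 17956 \cdot \frac{1}{32569} = \frac{27889}{30755} + \frac{17956}{32569} = \frac{1460553621}{1001659595}$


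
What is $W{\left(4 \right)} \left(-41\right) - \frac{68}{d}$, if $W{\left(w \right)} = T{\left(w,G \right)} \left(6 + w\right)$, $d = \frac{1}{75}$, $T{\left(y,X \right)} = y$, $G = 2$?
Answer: $-6740$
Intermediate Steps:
$d = \frac{1}{75} \approx 0.013333$
$W{\left(w \right)} = w \left(6 + w\right)$
$W{\left(4 \right)} \left(-41\right) - \frac{68}{d} = 4 \left(6 + 4\right) \left(-41\right) - 68 \frac{1}{\frac{1}{75}} = 4 \cdot 10 \left(-41\right) - 5100 = 40 \left(-41\right) - 5100 = -1640 - 5100 = -6740$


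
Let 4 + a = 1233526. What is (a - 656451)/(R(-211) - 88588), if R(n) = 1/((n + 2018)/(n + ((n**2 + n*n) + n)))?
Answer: -94797027/14544536 ≈ -6.5177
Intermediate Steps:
a = 1233522 (a = -4 + 1233526 = 1233522)
R(n) = (2*n + 2*n**2)/(2018 + n) (R(n) = 1/((2018 + n)/(n + ((n**2 + n**2) + n))) = 1/((2018 + n)/(n + (2*n**2 + n))) = 1/((2018 + n)/(n + (n + 2*n**2))) = 1/((2018 + n)/(2*n + 2*n**2)) = (2*n + 2*n**2)/(2018 + n))
(a - 656451)/(R(-211) - 88588) = (1233522 - 656451)/(2*(-211)*(1 - 211)/(2018 - 211) - 88588) = 577071/(2*(-211)*(-210)/1807 - 88588) = 577071/(2*(-211)*(1/1807)*(-210) - 88588) = 577071/(88620/1807 - 88588) = 577071/(-159989896/1807) = 577071*(-1807/159989896) = -94797027/14544536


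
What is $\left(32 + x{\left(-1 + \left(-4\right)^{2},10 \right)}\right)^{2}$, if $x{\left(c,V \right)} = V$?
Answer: $1764$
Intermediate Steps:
$\left(32 + x{\left(-1 + \left(-4\right)^{2},10 \right)}\right)^{2} = \left(32 + 10\right)^{2} = 42^{2} = 1764$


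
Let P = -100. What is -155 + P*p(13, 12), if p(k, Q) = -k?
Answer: 1145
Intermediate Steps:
-155 + P*p(13, 12) = -155 - (-100)*13 = -155 - 100*(-13) = -155 + 1300 = 1145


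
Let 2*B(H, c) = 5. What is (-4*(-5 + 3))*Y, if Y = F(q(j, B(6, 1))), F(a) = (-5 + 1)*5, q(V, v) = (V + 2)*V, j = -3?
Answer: -160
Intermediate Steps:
B(H, c) = 5/2 (B(H, c) = (½)*5 = 5/2)
q(V, v) = V*(2 + V) (q(V, v) = (2 + V)*V = V*(2 + V))
F(a) = -20 (F(a) = -4*5 = -20)
Y = -20
(-4*(-5 + 3))*Y = -4*(-5 + 3)*(-20) = -4*(-2)*(-20) = 8*(-20) = -160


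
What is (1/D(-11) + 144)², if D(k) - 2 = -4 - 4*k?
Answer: 36590401/1764 ≈ 20743.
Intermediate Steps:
D(k) = -2 - 4*k (D(k) = 2 + (-4 - 4*k) = -2 - 4*k)
(1/D(-11) + 144)² = (1/(-2 - 4*(-11)) + 144)² = (1/(-2 + 44) + 144)² = (1/42 + 144)² = (6049/42)² = 36590401/1764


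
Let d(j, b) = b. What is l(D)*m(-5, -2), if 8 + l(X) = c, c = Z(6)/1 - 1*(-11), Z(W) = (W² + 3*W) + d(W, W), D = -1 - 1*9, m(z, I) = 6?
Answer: 378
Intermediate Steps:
D = -10 (D = -1 - 9 = -10)
Z(W) = W² + 4*W (Z(W) = (W² + 3*W) + W = W² + 4*W)
c = 71 (c = (6*(4 + 6))/1 - 1*(-11) = (6*10)*1 + 11 = 60*1 + 11 = 60 + 11 = 71)
l(X) = 63 (l(X) = -8 + 71 = 63)
l(D)*m(-5, -2) = 63*6 = 378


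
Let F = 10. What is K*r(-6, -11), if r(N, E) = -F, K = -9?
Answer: 90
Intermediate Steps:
r(N, E) = -10 (r(N, E) = -1*10 = -10)
K*r(-6, -11) = -9*(-10) = 90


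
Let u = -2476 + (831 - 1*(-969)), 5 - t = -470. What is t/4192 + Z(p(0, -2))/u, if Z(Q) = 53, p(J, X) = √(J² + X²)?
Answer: 24731/708448 ≈ 0.034909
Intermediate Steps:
t = 475 (t = 5 - 1*(-470) = 5 + 470 = 475)
u = -676 (u = -2476 + (831 + 969) = -2476 + 1800 = -676)
t/4192 + Z(p(0, -2))/u = 475/4192 + 53/(-676) = 475*(1/4192) + 53*(-1/676) = 475/4192 - 53/676 = 24731/708448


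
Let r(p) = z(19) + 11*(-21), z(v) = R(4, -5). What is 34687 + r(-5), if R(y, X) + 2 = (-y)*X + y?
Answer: 34478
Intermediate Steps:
R(y, X) = -2 + y - X*y (R(y, X) = -2 + ((-y)*X + y) = -2 + (-X*y + y) = -2 + (y - X*y) = -2 + y - X*y)
z(v) = 22 (z(v) = -2 + 4 - 1*(-5)*4 = -2 + 4 + 20 = 22)
r(p) = -209 (r(p) = 22 + 11*(-21) = 22 - 231 = -209)
34687 + r(-5) = 34687 - 209 = 34478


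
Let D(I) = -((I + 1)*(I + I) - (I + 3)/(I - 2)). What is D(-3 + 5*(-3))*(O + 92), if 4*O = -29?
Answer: -828855/16 ≈ -51803.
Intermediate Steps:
O = -29/4 (O = (¼)*(-29) = -29/4 ≈ -7.2500)
D(I) = (3 + I)/(-2 + I) - 2*I*(1 + I) (D(I) = -((1 + I)*(2*I) - (3 + I)/(-2 + I)) = -(2*I*(1 + I) - (3 + I)/(-2 + I)) = -(-(3 + I)/(-2 + I) + 2*I*(1 + I)) = (3 + I)/(-2 + I) - 2*I*(1 + I))
D(-3 + 5*(-3))*(O + 92) = ((3 - 2*(-3 + 5*(-3))³ + 2*(-3 + 5*(-3))² + 5*(-3 + 5*(-3)))/(-2 + (-3 + 5*(-3))))*(-29/4 + 92) = ((3 - 2*(-3 - 15)³ + 2*(-3 - 15)² + 5*(-3 - 15))/(-2 + (-3 - 15)))*(339/4) = ((3 - 2*(-18)³ + 2*(-18)² + 5*(-18))/(-2 - 18))*(339/4) = ((3 - 2*(-5832) + 2*324 - 90)/(-20))*(339/4) = -(3 + 11664 + 648 - 90)/20*(339/4) = -1/20*12225*(339/4) = -2445/4*339/4 = -828855/16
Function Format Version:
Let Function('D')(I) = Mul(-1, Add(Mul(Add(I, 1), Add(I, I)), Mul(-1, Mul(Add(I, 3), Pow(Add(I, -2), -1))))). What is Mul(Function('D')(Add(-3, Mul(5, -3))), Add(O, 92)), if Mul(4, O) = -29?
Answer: Rational(-828855, 16) ≈ -51803.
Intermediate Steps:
O = Rational(-29, 4) (O = Mul(Rational(1, 4), -29) = Rational(-29, 4) ≈ -7.2500)
Function('D')(I) = Add(Mul(Pow(Add(-2, I), -1), Add(3, I)), Mul(-2, I, Add(1, I))) (Function('D')(I) = Mul(-1, Add(Mul(Add(1, I), Mul(2, I)), Mul(-1, Mul(Add(3, I), Pow(Add(-2, I), -1))))) = Mul(-1, Add(Mul(2, I, Add(1, I)), Mul(-1, Mul(Pow(Add(-2, I), -1), Add(3, I))))) = Mul(-1, Add(Mul(2, I, Add(1, I)), Mul(-1, Pow(Add(-2, I), -1), Add(3, I)))) = Mul(-1, Add(Mul(-1, Pow(Add(-2, I), -1), Add(3, I)), Mul(2, I, Add(1, I)))) = Add(Mul(Pow(Add(-2, I), -1), Add(3, I)), Mul(-2, I, Add(1, I))))
Mul(Function('D')(Add(-3, Mul(5, -3))), Add(O, 92)) = Mul(Mul(Pow(Add(-2, Add(-3, Mul(5, -3))), -1), Add(3, Mul(-2, Pow(Add(-3, Mul(5, -3)), 3)), Mul(2, Pow(Add(-3, Mul(5, -3)), 2)), Mul(5, Add(-3, Mul(5, -3))))), Add(Rational(-29, 4), 92)) = Mul(Mul(Pow(Add(-2, Add(-3, -15)), -1), Add(3, Mul(-2, Pow(Add(-3, -15), 3)), Mul(2, Pow(Add(-3, -15), 2)), Mul(5, Add(-3, -15)))), Rational(339, 4)) = Mul(Mul(Pow(Add(-2, -18), -1), Add(3, Mul(-2, Pow(-18, 3)), Mul(2, Pow(-18, 2)), Mul(5, -18))), Rational(339, 4)) = Mul(Mul(Pow(-20, -1), Add(3, Mul(-2, -5832), Mul(2, 324), -90)), Rational(339, 4)) = Mul(Mul(Rational(-1, 20), Add(3, 11664, 648, -90)), Rational(339, 4)) = Mul(Mul(Rational(-1, 20), 12225), Rational(339, 4)) = Mul(Rational(-2445, 4), Rational(339, 4)) = Rational(-828855, 16)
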